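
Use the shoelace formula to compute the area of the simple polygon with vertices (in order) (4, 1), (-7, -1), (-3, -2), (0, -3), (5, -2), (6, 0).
Area = 28

Shoelace formula: Area = (1/2) |Σ_i (x_i · y_{i+1} − x_{i+1} · y_i)| (indices mod n). Compute each cross term:
  (4)(-1) − (-7)(1) = 3
  (-7)(-2) − (-3)(-1) = 11
  (-3)(-3) − (0)(-2) = 9
  (0)(-2) − (5)(-3) = 15
  (5)(0) − (6)(-2) = 12
  (6)(1) − (4)(0) = 6
Sum = 56, so (signed) Area = 56/2 = 28, |Area| = 28.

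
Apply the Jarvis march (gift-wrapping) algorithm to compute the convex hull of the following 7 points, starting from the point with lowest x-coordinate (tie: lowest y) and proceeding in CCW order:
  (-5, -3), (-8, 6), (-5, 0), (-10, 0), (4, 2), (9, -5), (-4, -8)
Hull (CCW) = [(-10, 0), (-4, -8), (9, -5), (4, 2), (-8, 6)]

Jarvis march: at each step, from the current hull vertex p, select the next vertex q as the point such that every other point lies strictly to the left of (or on) the directed line p → q. (Equivalently: for every other point r, the cross product (q − p) × (r − p) ≥ 0.)
Starting point (lowest x, tie lowest y): (-10, 0). Wrap until returning to start. Resulting hull: (-10, 0), (-4, -8), (9, -5), (4, 2), (-8, 6).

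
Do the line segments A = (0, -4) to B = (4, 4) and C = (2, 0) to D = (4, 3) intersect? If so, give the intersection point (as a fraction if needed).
Yes; intersection at (2, 0) (t = 1/2 on AB, s = 0 on CD)

Parametrize AB as A + t(B − A) = (0 + 4 t, -4 + 8 t) and CD as C + s(D − C) = (2 + 2 s, 0 + 3 s). Solve the linear system for (t, s). Determinant = 4 ≠ 0, so a unique intersection of the containing lines exists. Solution: t = 1/2, s = 0 — both in [0, 1], so the segments cross. Intersection point: (2, 0).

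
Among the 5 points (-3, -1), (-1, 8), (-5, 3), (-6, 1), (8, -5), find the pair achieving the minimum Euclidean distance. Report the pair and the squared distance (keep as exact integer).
Pair = ((-5, 3), (-6, 1)); squared distance = 5

Compute all C(5, 2) = 10 pairwise squared distances (x_i − x_j)² + (y_i − y_j)². The minimum is 5, attained by the pair ((-5, 3), (-6, 1)).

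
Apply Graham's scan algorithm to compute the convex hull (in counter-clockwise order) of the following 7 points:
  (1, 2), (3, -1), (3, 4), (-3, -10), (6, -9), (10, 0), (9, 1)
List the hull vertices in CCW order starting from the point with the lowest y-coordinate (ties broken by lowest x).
Hull (CCW) = [(-3, -10), (6, -9), (10, 0), (9, 1), (3, 4), (1, 2)]

Graham scan procedure:
  1. Find the pivot p₀ = point with lowest y (tie → lowest x): (-3, -10).
  2. Sort the remaining points by polar angle around p₀.
  3. Walk through sorted points, maintaining a stack; pop the top while the last three entries make a non-left turn (cross product ≤ 0).
  4. Final stack is the convex hull in CCW order: (-3, -10), (6, -9), (10, 0), (9, 1), (3, 4), (1, 2).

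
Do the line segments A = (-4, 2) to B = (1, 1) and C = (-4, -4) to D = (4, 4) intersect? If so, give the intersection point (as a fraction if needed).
Yes; intersection at (1, 1) (t = 1 on AB, s = 5/8 on CD)

Parametrize AB as A + t(B − A) = (-4 + 5 t, 2 + -1 t) and CD as C + s(D − C) = (-4 + 8 s, -4 + 8 s). Solve the linear system for (t, s). Determinant = -48 ≠ 0, so a unique intersection of the containing lines exists. Solution: t = 1, s = 5/8 — both in [0, 1], so the segments cross. Intersection point: (1, 1).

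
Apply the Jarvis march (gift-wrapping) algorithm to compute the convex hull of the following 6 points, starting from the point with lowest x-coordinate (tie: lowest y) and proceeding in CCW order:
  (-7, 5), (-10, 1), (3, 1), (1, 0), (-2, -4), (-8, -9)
Hull (CCW) = [(-10, 1), (-8, -9), (-2, -4), (3, 1), (-7, 5)]

Jarvis march: at each step, from the current hull vertex p, select the next vertex q as the point such that every other point lies strictly to the left of (or on) the directed line p → q. (Equivalently: for every other point r, the cross product (q − p) × (r − p) ≥ 0.)
Starting point (lowest x, tie lowest y): (-10, 1). Wrap until returning to start. Resulting hull: (-10, 1), (-8, -9), (-2, -4), (3, 1), (-7, 5).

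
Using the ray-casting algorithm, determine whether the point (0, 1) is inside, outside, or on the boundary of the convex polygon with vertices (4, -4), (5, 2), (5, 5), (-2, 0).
The point (0, 1) lies strictly inside the polygon

Cast a horizontal ray to the right from the query point and count how many polygon edges it crosses (each edge strictly once or zero times, handled with the usual half-open convention). 
Parity of crossings → odd ⇒ inside.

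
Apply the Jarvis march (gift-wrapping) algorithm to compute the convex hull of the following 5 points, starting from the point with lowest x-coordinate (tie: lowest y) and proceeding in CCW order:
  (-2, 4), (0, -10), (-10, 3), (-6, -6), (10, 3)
Hull (CCW) = [(-10, 3), (-6, -6), (0, -10), (10, 3), (-2, 4)]

Jarvis march: at each step, from the current hull vertex p, select the next vertex q as the point such that every other point lies strictly to the left of (or on) the directed line p → q. (Equivalently: for every other point r, the cross product (q − p) × (r − p) ≥ 0.)
Starting point (lowest x, tie lowest y): (-10, 3). Wrap until returning to start. Resulting hull: (-10, 3), (-6, -6), (0, -10), (10, 3), (-2, 4).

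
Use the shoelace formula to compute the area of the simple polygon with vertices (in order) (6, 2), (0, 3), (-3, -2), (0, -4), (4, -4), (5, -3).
Area = 91/2

Shoelace formula: Area = (1/2) |Σ_i (x_i · y_{i+1} − x_{i+1} · y_i)| (indices mod n). Compute each cross term:
  (6)(3) − (0)(2) = 18
  (0)(-2) − (-3)(3) = 9
  (-3)(-4) − (0)(-2) = 12
  (0)(-4) − (4)(-4) = 16
  (4)(-3) − (5)(-4) = 8
  (5)(2) − (6)(-3) = 28
Sum = 91, so (signed) Area = 91/2 = 91/2, |Area| = 91/2.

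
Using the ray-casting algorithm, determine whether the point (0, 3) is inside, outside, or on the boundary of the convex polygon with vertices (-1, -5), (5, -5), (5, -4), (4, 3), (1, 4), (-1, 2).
The point (0, 3) lies on the polygon boundary

Boundary check: the query satisfies the collinearity and bounding-box conditions for some polygon edge, so it lies exactly on the boundary.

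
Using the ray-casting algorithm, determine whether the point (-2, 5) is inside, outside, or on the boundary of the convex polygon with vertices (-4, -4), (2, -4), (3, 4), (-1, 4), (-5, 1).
The point (-2, 5) lies strictly outside the polygon

Cast a horizontal ray to the right from the query point and count how many polygon edges it crosses (each edge strictly once or zero times, handled with the usual half-open convention). 
Parity of crossings → even ⇒ outside.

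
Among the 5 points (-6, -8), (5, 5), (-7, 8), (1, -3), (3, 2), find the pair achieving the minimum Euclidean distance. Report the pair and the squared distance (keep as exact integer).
Pair = ((5, 5), (3, 2)); squared distance = 13

Compute all C(5, 2) = 10 pairwise squared distances (x_i − x_j)² + (y_i − y_j)². The minimum is 13, attained by the pair ((5, 5), (3, 2)).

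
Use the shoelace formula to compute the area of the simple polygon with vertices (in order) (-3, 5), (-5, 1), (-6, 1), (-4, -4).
Area = 19/2

Shoelace formula: Area = (1/2) |Σ_i (x_i · y_{i+1} − x_{i+1} · y_i)| (indices mod n). Compute each cross term:
  (-3)(1) − (-5)(5) = 22
  (-5)(1) − (-6)(1) = 1
  (-6)(-4) − (-4)(1) = 28
  (-4)(5) − (-3)(-4) = -32
Sum = 19, so (signed) Area = 19/2 = 19/2, |Area| = 19/2.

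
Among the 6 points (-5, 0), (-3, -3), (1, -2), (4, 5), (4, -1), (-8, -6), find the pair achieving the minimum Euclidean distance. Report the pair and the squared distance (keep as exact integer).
Pair = ((1, -2), (4, -1)); squared distance = 10

Compute all C(6, 2) = 15 pairwise squared distances (x_i − x_j)² + (y_i − y_j)². The minimum is 10, attained by the pair ((1, -2), (4, -1)).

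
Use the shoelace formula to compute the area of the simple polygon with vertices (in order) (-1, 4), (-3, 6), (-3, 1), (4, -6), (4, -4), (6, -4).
Area = 71/2

Shoelace formula: Area = (1/2) |Σ_i (x_i · y_{i+1} − x_{i+1} · y_i)| (indices mod n). Compute each cross term:
  (-1)(6) − (-3)(4) = 6
  (-3)(1) − (-3)(6) = 15
  (-3)(-6) − (4)(1) = 14
  (4)(-4) − (4)(-6) = 8
  (4)(-4) − (6)(-4) = 8
  (6)(4) − (-1)(-4) = 20
Sum = 71, so (signed) Area = 71/2 = 71/2, |Area| = 71/2.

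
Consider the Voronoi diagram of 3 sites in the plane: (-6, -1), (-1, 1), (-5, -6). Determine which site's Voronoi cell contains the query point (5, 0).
Nearest site = (-1, 1)

The Voronoi cell of site s contains exactly those query points closer to s than to any other site. Compute squared distances from q = (5, 0) to each site:
  (-1 − 5)² + (1 − 0)² = 37
  (-6 − 5)² + (-1 − 0)² = 122
  (-5 − 5)² + (-6 − 0)² = 136
Minimum is attained by (-1, 1), so q lies in its Voronoi cell.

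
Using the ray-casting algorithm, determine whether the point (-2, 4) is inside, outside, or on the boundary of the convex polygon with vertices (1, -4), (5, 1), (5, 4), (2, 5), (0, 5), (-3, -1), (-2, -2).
The point (-2, 4) lies strictly outside the polygon

Cast a horizontal ray to the right from the query point and count how many polygon edges it crosses (each edge strictly once or zero times, handled with the usual half-open convention). 
Parity of crossings → even ⇒ outside.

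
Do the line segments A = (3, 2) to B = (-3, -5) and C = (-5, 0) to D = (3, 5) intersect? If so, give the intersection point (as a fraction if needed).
No (intersection of containing lines falls outside at least one segment)

Parametrize and solve: t = -12/13, s = 22/13. At least one of these is outside [0, 1], so the segments do not intersect.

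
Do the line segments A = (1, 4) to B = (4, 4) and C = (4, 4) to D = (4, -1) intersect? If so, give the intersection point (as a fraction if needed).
Yes; intersection at (4, 4) (t = 1 on AB, s = 0 on CD)

Parametrize AB as A + t(B − A) = (1 + 3 t, 4 + 0 t) and CD as C + s(D − C) = (4 + 0 s, 4 + -5 s). Solve the linear system for (t, s). Determinant = 15 ≠ 0, so a unique intersection of the containing lines exists. Solution: t = 1, s = 0 — both in [0, 1], so the segments cross. Intersection point: (4, 4).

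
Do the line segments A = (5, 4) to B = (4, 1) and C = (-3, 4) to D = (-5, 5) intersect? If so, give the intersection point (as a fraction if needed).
No (intersection of containing lines falls outside at least one segment)

Parametrize and solve: t = 8/7, s = -24/7. At least one of these is outside [0, 1], so the segments do not intersect.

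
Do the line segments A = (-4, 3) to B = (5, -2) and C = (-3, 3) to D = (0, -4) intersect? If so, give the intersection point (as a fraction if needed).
Yes; intersection at (-43/16, 109/48) (t = 7/48 on AB, s = 5/48 on CD)

Parametrize AB as A + t(B − A) = (-4 + 9 t, 3 + -5 t) and CD as C + s(D − C) = (-3 + 3 s, 3 + -7 s). Solve the linear system for (t, s). Determinant = 48 ≠ 0, so a unique intersection of the containing lines exists. Solution: t = 7/48, s = 5/48 — both in [0, 1], so the segments cross. Intersection point: (-43/16, 109/48).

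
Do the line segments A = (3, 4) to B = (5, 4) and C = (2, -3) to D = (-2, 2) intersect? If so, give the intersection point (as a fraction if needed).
No (intersection of containing lines falls outside at least one segment)

Parametrize and solve: t = -33/10, s = 7/5. At least one of these is outside [0, 1], so the segments do not intersect.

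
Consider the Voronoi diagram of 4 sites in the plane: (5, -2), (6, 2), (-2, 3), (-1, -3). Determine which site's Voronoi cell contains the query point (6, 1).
Nearest site = (6, 2)

The Voronoi cell of site s contains exactly those query points closer to s than to any other site. Compute squared distances from q = (6, 1) to each site:
  (6 − 6)² + (2 − 1)² = 1
  (5 − 6)² + (-2 − 1)² = 10
  (-1 − 6)² + (-3 − 1)² = 65
  (-2 − 6)² + (3 − 1)² = 68
Minimum is attained by (6, 2), so q lies in its Voronoi cell.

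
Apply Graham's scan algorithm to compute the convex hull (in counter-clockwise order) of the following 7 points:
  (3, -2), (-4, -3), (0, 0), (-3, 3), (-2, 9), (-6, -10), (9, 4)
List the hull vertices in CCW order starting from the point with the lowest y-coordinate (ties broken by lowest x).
Hull (CCW) = [(-6, -10), (3, -2), (9, 4), (-2, 9)]

Graham scan procedure:
  1. Find the pivot p₀ = point with lowest y (tie → lowest x): (-6, -10).
  2. Sort the remaining points by polar angle around p₀.
  3. Walk through sorted points, maintaining a stack; pop the top while the last three entries make a non-left turn (cross product ≤ 0).
  4. Final stack is the convex hull in CCW order: (-6, -10), (3, -2), (9, 4), (-2, 9).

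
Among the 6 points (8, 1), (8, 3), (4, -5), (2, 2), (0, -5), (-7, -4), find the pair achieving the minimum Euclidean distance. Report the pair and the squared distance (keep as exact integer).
Pair = ((8, 1), (8, 3)); squared distance = 4

Compute all C(6, 2) = 15 pairwise squared distances (x_i − x_j)² + (y_i − y_j)². The minimum is 4, attained by the pair ((8, 1), (8, 3)).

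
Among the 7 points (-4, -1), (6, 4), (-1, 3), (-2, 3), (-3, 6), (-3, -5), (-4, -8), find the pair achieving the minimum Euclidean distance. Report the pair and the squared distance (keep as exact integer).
Pair = ((-1, 3), (-2, 3)); squared distance = 1

Compute all C(7, 2) = 21 pairwise squared distances (x_i − x_j)² + (y_i − y_j)². The minimum is 1, attained by the pair ((-1, 3), (-2, 3)).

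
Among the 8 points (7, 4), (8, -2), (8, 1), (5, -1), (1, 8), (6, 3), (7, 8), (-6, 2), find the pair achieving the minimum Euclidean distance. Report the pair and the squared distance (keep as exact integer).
Pair = ((7, 4), (6, 3)); squared distance = 2

Compute all C(8, 2) = 28 pairwise squared distances (x_i − x_j)² + (y_i − y_j)². The minimum is 2, attained by the pair ((7, 4), (6, 3)).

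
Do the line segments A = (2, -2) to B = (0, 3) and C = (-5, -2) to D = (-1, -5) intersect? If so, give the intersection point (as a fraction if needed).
No (intersection of containing lines falls outside at least one segment)

Parametrize and solve: t = -3/2, s = 5/2. At least one of these is outside [0, 1], so the segments do not intersect.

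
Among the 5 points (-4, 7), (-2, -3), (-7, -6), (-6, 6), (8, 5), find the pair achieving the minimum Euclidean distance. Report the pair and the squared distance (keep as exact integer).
Pair = ((-4, 7), (-6, 6)); squared distance = 5

Compute all C(5, 2) = 10 pairwise squared distances (x_i − x_j)² + (y_i − y_j)². The minimum is 5, attained by the pair ((-4, 7), (-6, 6)).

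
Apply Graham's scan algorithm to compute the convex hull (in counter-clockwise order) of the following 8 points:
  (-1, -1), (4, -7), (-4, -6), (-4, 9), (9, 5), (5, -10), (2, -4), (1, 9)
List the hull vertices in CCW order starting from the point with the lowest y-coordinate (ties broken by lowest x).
Hull (CCW) = [(5, -10), (9, 5), (1, 9), (-4, 9), (-4, -6)]

Graham scan procedure:
  1. Find the pivot p₀ = point with lowest y (tie → lowest x): (5, -10).
  2. Sort the remaining points by polar angle around p₀.
  3. Walk through sorted points, maintaining a stack; pop the top while the last three entries make a non-left turn (cross product ≤ 0).
  4. Final stack is the convex hull in CCW order: (5, -10), (9, 5), (1, 9), (-4, 9), (-4, -6).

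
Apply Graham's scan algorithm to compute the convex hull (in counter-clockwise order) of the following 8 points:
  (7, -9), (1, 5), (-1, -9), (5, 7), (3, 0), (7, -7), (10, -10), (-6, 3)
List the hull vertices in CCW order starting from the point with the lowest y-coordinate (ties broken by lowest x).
Hull (CCW) = [(10, -10), (5, 7), (-6, 3), (-1, -9)]

Graham scan procedure:
  1. Find the pivot p₀ = point with lowest y (tie → lowest x): (10, -10).
  2. Sort the remaining points by polar angle around p₀.
  3. Walk through sorted points, maintaining a stack; pop the top while the last three entries make a non-left turn (cross product ≤ 0).
  4. Final stack is the convex hull in CCW order: (10, -10), (5, 7), (-6, 3), (-1, -9).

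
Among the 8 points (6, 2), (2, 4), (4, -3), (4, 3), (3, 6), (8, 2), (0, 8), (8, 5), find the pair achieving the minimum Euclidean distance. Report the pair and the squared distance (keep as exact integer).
Pair = ((6, 2), (8, 2)); squared distance = 4

Compute all C(8, 2) = 28 pairwise squared distances (x_i − x_j)² + (y_i − y_j)². The minimum is 4, attained by the pair ((6, 2), (8, 2)).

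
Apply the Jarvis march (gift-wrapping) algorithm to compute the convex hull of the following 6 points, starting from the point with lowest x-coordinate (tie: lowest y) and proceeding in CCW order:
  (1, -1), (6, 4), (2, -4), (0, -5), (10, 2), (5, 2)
Hull (CCW) = [(0, -5), (2, -4), (10, 2), (6, 4), (1, -1)]

Jarvis march: at each step, from the current hull vertex p, select the next vertex q as the point such that every other point lies strictly to the left of (or on) the directed line p → q. (Equivalently: for every other point r, the cross product (q − p) × (r − p) ≥ 0.)
Starting point (lowest x, tie lowest y): (0, -5). Wrap until returning to start. Resulting hull: (0, -5), (2, -4), (10, 2), (6, 4), (1, -1).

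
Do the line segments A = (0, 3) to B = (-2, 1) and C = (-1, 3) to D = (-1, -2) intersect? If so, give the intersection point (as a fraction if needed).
Yes; intersection at (-1, 2) (t = 1/2 on AB, s = 1/5 on CD)

Parametrize AB as A + t(B − A) = (0 + -2 t, 3 + -2 t) and CD as C + s(D − C) = (-1 + 0 s, 3 + -5 s). Solve the linear system for (t, s). Determinant = -10 ≠ 0, so a unique intersection of the containing lines exists. Solution: t = 1/2, s = 1/5 — both in [0, 1], so the segments cross. Intersection point: (-1, 2).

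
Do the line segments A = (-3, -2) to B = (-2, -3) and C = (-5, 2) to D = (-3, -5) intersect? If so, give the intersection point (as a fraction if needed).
No (intersection of containing lines falls outside at least one segment)

Parametrize and solve: t = -6/5, s = 2/5. At least one of these is outside [0, 1], so the segments do not intersect.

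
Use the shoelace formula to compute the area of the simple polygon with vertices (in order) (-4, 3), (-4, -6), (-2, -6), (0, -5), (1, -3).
Area = 27

Shoelace formula: Area = (1/2) |Σ_i (x_i · y_{i+1} − x_{i+1} · y_i)| (indices mod n). Compute each cross term:
  (-4)(-6) − (-4)(3) = 36
  (-4)(-6) − (-2)(-6) = 12
  (-2)(-5) − (0)(-6) = 10
  (0)(-3) − (1)(-5) = 5
  (1)(3) − (-4)(-3) = -9
Sum = 54, so (signed) Area = 54/2 = 27, |Area| = 27.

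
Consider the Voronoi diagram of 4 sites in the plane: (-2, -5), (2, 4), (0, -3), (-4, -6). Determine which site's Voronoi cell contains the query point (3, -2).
Nearest site = (0, -3)

The Voronoi cell of site s contains exactly those query points closer to s than to any other site. Compute squared distances from q = (3, -2) to each site:
  (0 − 3)² + (-3 − -2)² = 10
  (-2 − 3)² + (-5 − -2)² = 34
  (2 − 3)² + (4 − -2)² = 37
  (-4 − 3)² + (-6 − -2)² = 65
Minimum is attained by (0, -3), so q lies in its Voronoi cell.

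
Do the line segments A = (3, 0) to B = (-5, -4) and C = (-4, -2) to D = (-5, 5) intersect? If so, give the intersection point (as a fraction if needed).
No (intersection of containing lines falls outside at least one segment)

Parametrize and solve: t = 17/20, s = -1/5. At least one of these is outside [0, 1], so the segments do not intersect.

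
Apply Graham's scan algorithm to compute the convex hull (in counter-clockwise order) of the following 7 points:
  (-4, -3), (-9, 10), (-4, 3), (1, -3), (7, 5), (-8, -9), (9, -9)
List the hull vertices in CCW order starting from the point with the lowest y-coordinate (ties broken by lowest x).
Hull (CCW) = [(-8, -9), (9, -9), (7, 5), (-9, 10)]

Graham scan procedure:
  1. Find the pivot p₀ = point with lowest y (tie → lowest x): (-8, -9).
  2. Sort the remaining points by polar angle around p₀.
  3. Walk through sorted points, maintaining a stack; pop the top while the last three entries make a non-left turn (cross product ≤ 0).
  4. Final stack is the convex hull in CCW order: (-8, -9), (9, -9), (7, 5), (-9, 10).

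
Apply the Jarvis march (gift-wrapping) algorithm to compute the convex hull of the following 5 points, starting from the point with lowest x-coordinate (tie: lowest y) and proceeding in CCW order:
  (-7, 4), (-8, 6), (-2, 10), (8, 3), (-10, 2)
Hull (CCW) = [(-10, 2), (8, 3), (-2, 10), (-8, 6)]

Jarvis march: at each step, from the current hull vertex p, select the next vertex q as the point such that every other point lies strictly to the left of (or on) the directed line p → q. (Equivalently: for every other point r, the cross product (q − p) × (r − p) ≥ 0.)
Starting point (lowest x, tie lowest y): (-10, 2). Wrap until returning to start. Resulting hull: (-10, 2), (8, 3), (-2, 10), (-8, 6).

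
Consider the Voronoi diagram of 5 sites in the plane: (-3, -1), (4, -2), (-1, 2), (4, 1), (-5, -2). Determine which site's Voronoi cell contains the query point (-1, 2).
Nearest site = (-1, 2)

The Voronoi cell of site s contains exactly those query points closer to s than to any other site. Compute squared distances from q = (-1, 2) to each site:
  (-1 − -1)² + (2 − 2)² = 0
  (-3 − -1)² + (-1 − 2)² = 13
  (4 − -1)² + (1 − 2)² = 26
  (-5 − -1)² + (-2 − 2)² = 32
  (4 − -1)² + (-2 − 2)² = 41
Minimum is attained by (-1, 2), so q lies in its Voronoi cell.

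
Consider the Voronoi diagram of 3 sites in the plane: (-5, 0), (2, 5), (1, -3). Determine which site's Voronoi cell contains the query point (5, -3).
Nearest site = (1, -3)

The Voronoi cell of site s contains exactly those query points closer to s than to any other site. Compute squared distances from q = (5, -3) to each site:
  (1 − 5)² + (-3 − -3)² = 16
  (2 − 5)² + (5 − -3)² = 73
  (-5 − 5)² + (0 − -3)² = 109
Minimum is attained by (1, -3), so q lies in its Voronoi cell.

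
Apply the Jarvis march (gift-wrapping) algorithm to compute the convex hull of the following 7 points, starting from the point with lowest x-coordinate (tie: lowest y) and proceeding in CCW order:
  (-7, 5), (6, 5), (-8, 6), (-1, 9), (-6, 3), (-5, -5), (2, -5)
Hull (CCW) = [(-8, 6), (-5, -5), (2, -5), (6, 5), (-1, 9)]

Jarvis march: at each step, from the current hull vertex p, select the next vertex q as the point such that every other point lies strictly to the left of (or on) the directed line p → q. (Equivalently: for every other point r, the cross product (q − p) × (r − p) ≥ 0.)
Starting point (lowest x, tie lowest y): (-8, 6). Wrap until returning to start. Resulting hull: (-8, 6), (-5, -5), (2, -5), (6, 5), (-1, 9).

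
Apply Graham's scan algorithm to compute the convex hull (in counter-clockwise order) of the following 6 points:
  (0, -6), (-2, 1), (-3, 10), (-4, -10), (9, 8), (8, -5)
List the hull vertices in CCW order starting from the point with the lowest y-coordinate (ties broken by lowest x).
Hull (CCW) = [(-4, -10), (8, -5), (9, 8), (-3, 10)]

Graham scan procedure:
  1. Find the pivot p₀ = point with lowest y (tie → lowest x): (-4, -10).
  2. Sort the remaining points by polar angle around p₀.
  3. Walk through sorted points, maintaining a stack; pop the top while the last three entries make a non-left turn (cross product ≤ 0).
  4. Final stack is the convex hull in CCW order: (-4, -10), (8, -5), (9, 8), (-3, 10).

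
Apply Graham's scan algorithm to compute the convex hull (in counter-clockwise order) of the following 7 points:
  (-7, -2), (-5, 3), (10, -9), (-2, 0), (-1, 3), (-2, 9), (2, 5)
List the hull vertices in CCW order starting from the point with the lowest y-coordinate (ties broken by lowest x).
Hull (CCW) = [(10, -9), (2, 5), (-2, 9), (-5, 3), (-7, -2)]

Graham scan procedure:
  1. Find the pivot p₀ = point with lowest y (tie → lowest x): (10, -9).
  2. Sort the remaining points by polar angle around p₀.
  3. Walk through sorted points, maintaining a stack; pop the top while the last three entries make a non-left turn (cross product ≤ 0).
  4. Final stack is the convex hull in CCW order: (10, -9), (2, 5), (-2, 9), (-5, 3), (-7, -2).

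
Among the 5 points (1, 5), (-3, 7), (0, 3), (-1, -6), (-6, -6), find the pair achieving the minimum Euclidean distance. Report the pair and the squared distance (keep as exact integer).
Pair = ((1, 5), (0, 3)); squared distance = 5

Compute all C(5, 2) = 10 pairwise squared distances (x_i − x_j)² + (y_i − y_j)². The minimum is 5, attained by the pair ((1, 5), (0, 3)).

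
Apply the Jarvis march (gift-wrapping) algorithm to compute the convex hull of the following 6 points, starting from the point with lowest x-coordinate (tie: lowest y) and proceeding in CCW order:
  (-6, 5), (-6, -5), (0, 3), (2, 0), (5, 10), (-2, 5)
Hull (CCW) = [(-6, -5), (2, 0), (5, 10), (-6, 5)]

Jarvis march: at each step, from the current hull vertex p, select the next vertex q as the point such that every other point lies strictly to the left of (or on) the directed line p → q. (Equivalently: for every other point r, the cross product (q − p) × (r − p) ≥ 0.)
Starting point (lowest x, tie lowest y): (-6, -5). Wrap until returning to start. Resulting hull: (-6, -5), (2, 0), (5, 10), (-6, 5).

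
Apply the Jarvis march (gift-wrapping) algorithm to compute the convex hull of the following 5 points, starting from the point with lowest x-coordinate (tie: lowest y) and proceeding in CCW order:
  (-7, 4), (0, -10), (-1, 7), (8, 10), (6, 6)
Hull (CCW) = [(-7, 4), (0, -10), (8, 10), (-1, 7)]

Jarvis march: at each step, from the current hull vertex p, select the next vertex q as the point such that every other point lies strictly to the left of (or on) the directed line p → q. (Equivalently: for every other point r, the cross product (q − p) × (r − p) ≥ 0.)
Starting point (lowest x, tie lowest y): (-7, 4). Wrap until returning to start. Resulting hull: (-7, 4), (0, -10), (8, 10), (-1, 7).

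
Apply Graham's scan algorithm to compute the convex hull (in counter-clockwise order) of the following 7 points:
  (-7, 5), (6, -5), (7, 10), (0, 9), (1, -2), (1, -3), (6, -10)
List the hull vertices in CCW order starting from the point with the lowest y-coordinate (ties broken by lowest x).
Hull (CCW) = [(6, -10), (7, 10), (0, 9), (-7, 5)]

Graham scan procedure:
  1. Find the pivot p₀ = point with lowest y (tie → lowest x): (6, -10).
  2. Sort the remaining points by polar angle around p₀.
  3. Walk through sorted points, maintaining a stack; pop the top while the last three entries make a non-left turn (cross product ≤ 0).
  4. Final stack is the convex hull in CCW order: (6, -10), (7, 10), (0, 9), (-7, 5).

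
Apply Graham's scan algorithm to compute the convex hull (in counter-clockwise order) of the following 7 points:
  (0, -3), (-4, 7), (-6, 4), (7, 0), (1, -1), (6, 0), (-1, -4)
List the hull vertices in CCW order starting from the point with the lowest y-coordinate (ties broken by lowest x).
Hull (CCW) = [(-1, -4), (7, 0), (-4, 7), (-6, 4)]

Graham scan procedure:
  1. Find the pivot p₀ = point with lowest y (tie → lowest x): (-1, -4).
  2. Sort the remaining points by polar angle around p₀.
  3. Walk through sorted points, maintaining a stack; pop the top while the last three entries make a non-left turn (cross product ≤ 0).
  4. Final stack is the convex hull in CCW order: (-1, -4), (7, 0), (-4, 7), (-6, 4).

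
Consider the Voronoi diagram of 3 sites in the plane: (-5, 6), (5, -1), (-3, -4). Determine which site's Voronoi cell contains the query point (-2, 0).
Nearest site = (-3, -4)

The Voronoi cell of site s contains exactly those query points closer to s than to any other site. Compute squared distances from q = (-2, 0) to each site:
  (-3 − -2)² + (-4 − 0)² = 17
  (-5 − -2)² + (6 − 0)² = 45
  (5 − -2)² + (-1 − 0)² = 50
Minimum is attained by (-3, -4), so q lies in its Voronoi cell.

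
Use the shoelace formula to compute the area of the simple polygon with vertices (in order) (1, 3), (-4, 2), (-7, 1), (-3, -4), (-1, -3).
Area = 30

Shoelace formula: Area = (1/2) |Σ_i (x_i · y_{i+1} − x_{i+1} · y_i)| (indices mod n). Compute each cross term:
  (1)(2) − (-4)(3) = 14
  (-4)(1) − (-7)(2) = 10
  (-7)(-4) − (-3)(1) = 31
  (-3)(-3) − (-1)(-4) = 5
  (-1)(3) − (1)(-3) = 0
Sum = 60, so (signed) Area = 60/2 = 30, |Area| = 30.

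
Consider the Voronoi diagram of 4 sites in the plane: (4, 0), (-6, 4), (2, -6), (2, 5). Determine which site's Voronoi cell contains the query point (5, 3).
Nearest site = (4, 0)

The Voronoi cell of site s contains exactly those query points closer to s than to any other site. Compute squared distances from q = (5, 3) to each site:
  (4 − 5)² + (0 − 3)² = 10
  (2 − 5)² + (5 − 3)² = 13
  (2 − 5)² + (-6 − 3)² = 90
  (-6 − 5)² + (4 − 3)² = 122
Minimum is attained by (4, 0), so q lies in its Voronoi cell.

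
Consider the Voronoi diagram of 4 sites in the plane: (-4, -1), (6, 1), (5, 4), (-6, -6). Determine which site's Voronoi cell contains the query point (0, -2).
Nearest site = (-4, -1)

The Voronoi cell of site s contains exactly those query points closer to s than to any other site. Compute squared distances from q = (0, -2) to each site:
  (-4 − 0)² + (-1 − -2)² = 17
  (6 − 0)² + (1 − -2)² = 45
  (-6 − 0)² + (-6 − -2)² = 52
  (5 − 0)² + (4 − -2)² = 61
Minimum is attained by (-4, -1), so q lies in its Voronoi cell.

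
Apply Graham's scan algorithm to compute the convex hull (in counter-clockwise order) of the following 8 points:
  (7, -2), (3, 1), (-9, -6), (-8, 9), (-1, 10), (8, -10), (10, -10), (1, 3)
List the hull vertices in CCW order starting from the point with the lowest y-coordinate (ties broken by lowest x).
Hull (CCW) = [(8, -10), (10, -10), (7, -2), (-1, 10), (-8, 9), (-9, -6)]

Graham scan procedure:
  1. Find the pivot p₀ = point with lowest y (tie → lowest x): (8, -10).
  2. Sort the remaining points by polar angle around p₀.
  3. Walk through sorted points, maintaining a stack; pop the top while the last three entries make a non-left turn (cross product ≤ 0).
  4. Final stack is the convex hull in CCW order: (8, -10), (10, -10), (7, -2), (-1, 10), (-8, 9), (-9, -6).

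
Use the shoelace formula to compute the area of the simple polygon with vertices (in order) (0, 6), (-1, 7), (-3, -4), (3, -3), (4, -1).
Area = 85/2

Shoelace formula: Area = (1/2) |Σ_i (x_i · y_{i+1} − x_{i+1} · y_i)| (indices mod n). Compute each cross term:
  (0)(7) − (-1)(6) = 6
  (-1)(-4) − (-3)(7) = 25
  (-3)(-3) − (3)(-4) = 21
  (3)(-1) − (4)(-3) = 9
  (4)(6) − (0)(-1) = 24
Sum = 85, so (signed) Area = 85/2 = 85/2, |Area| = 85/2.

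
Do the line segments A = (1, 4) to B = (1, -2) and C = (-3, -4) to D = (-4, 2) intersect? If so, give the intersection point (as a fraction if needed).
No (intersection of containing lines falls outside at least one segment)

Parametrize and solve: t = 16/3, s = -4. At least one of these is outside [0, 1], so the segments do not intersect.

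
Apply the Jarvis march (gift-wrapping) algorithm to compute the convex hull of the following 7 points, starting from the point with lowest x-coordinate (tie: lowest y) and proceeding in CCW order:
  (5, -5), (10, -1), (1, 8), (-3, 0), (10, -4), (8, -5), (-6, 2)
Hull (CCW) = [(-6, 2), (-3, 0), (5, -5), (8, -5), (10, -4), (10, -1), (1, 8)]

Jarvis march: at each step, from the current hull vertex p, select the next vertex q as the point such that every other point lies strictly to the left of (or on) the directed line p → q. (Equivalently: for every other point r, the cross product (q − p) × (r − p) ≥ 0.)
Starting point (lowest x, tie lowest y): (-6, 2). Wrap until returning to start. Resulting hull: (-6, 2), (-3, 0), (5, -5), (8, -5), (10, -4), (10, -1), (1, 8).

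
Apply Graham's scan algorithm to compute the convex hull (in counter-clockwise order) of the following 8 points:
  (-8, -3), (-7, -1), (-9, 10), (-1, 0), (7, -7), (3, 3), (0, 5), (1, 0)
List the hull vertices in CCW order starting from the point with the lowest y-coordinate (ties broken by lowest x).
Hull (CCW) = [(7, -7), (3, 3), (0, 5), (-9, 10), (-8, -3)]

Graham scan procedure:
  1. Find the pivot p₀ = point with lowest y (tie → lowest x): (7, -7).
  2. Sort the remaining points by polar angle around p₀.
  3. Walk through sorted points, maintaining a stack; pop the top while the last three entries make a non-left turn (cross product ≤ 0).
  4. Final stack is the convex hull in CCW order: (7, -7), (3, 3), (0, 5), (-9, 10), (-8, -3).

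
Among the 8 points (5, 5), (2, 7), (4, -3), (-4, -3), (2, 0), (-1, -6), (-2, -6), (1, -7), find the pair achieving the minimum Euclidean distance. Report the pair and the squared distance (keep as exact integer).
Pair = ((-1, -6), (-2, -6)); squared distance = 1

Compute all C(8, 2) = 28 pairwise squared distances (x_i − x_j)² + (y_i − y_j)². The minimum is 1, attained by the pair ((-1, -6), (-2, -6)).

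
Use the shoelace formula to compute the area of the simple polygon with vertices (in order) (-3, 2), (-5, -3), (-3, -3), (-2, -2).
Area = 15/2

Shoelace formula: Area = (1/2) |Σ_i (x_i · y_{i+1} − x_{i+1} · y_i)| (indices mod n). Compute each cross term:
  (-3)(-3) − (-5)(2) = 19
  (-5)(-3) − (-3)(-3) = 6
  (-3)(-2) − (-2)(-3) = 0
  (-2)(2) − (-3)(-2) = -10
Sum = 15, so (signed) Area = 15/2 = 15/2, |Area| = 15/2.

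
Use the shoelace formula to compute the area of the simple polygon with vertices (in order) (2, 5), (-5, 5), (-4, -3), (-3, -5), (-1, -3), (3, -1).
Area = 56

Shoelace formula: Area = (1/2) |Σ_i (x_i · y_{i+1} − x_{i+1} · y_i)| (indices mod n). Compute each cross term:
  (2)(5) − (-5)(5) = 35
  (-5)(-3) − (-4)(5) = 35
  (-4)(-5) − (-3)(-3) = 11
  (-3)(-3) − (-1)(-5) = 4
  (-1)(-1) − (3)(-3) = 10
  (3)(5) − (2)(-1) = 17
Sum = 112, so (signed) Area = 112/2 = 56, |Area| = 56.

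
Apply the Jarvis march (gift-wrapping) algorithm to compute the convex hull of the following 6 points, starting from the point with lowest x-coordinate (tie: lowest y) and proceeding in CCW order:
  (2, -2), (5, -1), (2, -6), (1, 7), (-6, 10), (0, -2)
Hull (CCW) = [(-6, 10), (2, -6), (5, -1), (1, 7)]

Jarvis march: at each step, from the current hull vertex p, select the next vertex q as the point such that every other point lies strictly to the left of (or on) the directed line p → q. (Equivalently: for every other point r, the cross product (q − p) × (r − p) ≥ 0.)
Starting point (lowest x, tie lowest y): (-6, 10). Wrap until returning to start. Resulting hull: (-6, 10), (2, -6), (5, -1), (1, 7).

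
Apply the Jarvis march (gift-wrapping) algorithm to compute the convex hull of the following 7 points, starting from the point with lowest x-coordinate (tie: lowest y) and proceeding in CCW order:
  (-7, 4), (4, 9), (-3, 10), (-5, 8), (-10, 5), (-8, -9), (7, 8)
Hull (CCW) = [(-10, 5), (-8, -9), (7, 8), (4, 9), (-3, 10)]

Jarvis march: at each step, from the current hull vertex p, select the next vertex q as the point such that every other point lies strictly to the left of (or on) the directed line p → q. (Equivalently: for every other point r, the cross product (q − p) × (r − p) ≥ 0.)
Starting point (lowest x, tie lowest y): (-10, 5). Wrap until returning to start. Resulting hull: (-10, 5), (-8, -9), (7, 8), (4, 9), (-3, 10).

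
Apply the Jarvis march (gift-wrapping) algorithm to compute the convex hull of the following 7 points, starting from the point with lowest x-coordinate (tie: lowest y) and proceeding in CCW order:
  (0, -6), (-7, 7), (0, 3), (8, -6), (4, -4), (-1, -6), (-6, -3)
Hull (CCW) = [(-7, 7), (-6, -3), (-1, -6), (8, -6), (0, 3)]

Jarvis march: at each step, from the current hull vertex p, select the next vertex q as the point such that every other point lies strictly to the left of (or on) the directed line p → q. (Equivalently: for every other point r, the cross product (q − p) × (r − p) ≥ 0.)
Starting point (lowest x, tie lowest y): (-7, 7). Wrap until returning to start. Resulting hull: (-7, 7), (-6, -3), (-1, -6), (8, -6), (0, 3).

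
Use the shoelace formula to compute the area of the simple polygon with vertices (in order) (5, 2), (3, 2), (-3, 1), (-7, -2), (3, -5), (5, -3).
Area = 54

Shoelace formula: Area = (1/2) |Σ_i (x_i · y_{i+1} − x_{i+1} · y_i)| (indices mod n). Compute each cross term:
  (5)(2) − (3)(2) = 4
  (3)(1) − (-3)(2) = 9
  (-3)(-2) − (-7)(1) = 13
  (-7)(-5) − (3)(-2) = 41
  (3)(-3) − (5)(-5) = 16
  (5)(2) − (5)(-3) = 25
Sum = 108, so (signed) Area = 108/2 = 54, |Area| = 54.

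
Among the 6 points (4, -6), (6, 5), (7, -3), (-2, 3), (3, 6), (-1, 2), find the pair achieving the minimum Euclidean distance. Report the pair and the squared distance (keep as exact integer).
Pair = ((-2, 3), (-1, 2)); squared distance = 2

Compute all C(6, 2) = 15 pairwise squared distances (x_i − x_j)² + (y_i − y_j)². The minimum is 2, attained by the pair ((-2, 3), (-1, 2)).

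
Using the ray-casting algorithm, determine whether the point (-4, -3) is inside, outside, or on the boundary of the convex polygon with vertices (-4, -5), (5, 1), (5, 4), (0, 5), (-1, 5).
The point (-4, -3) lies strictly outside the polygon

Cast a horizontal ray to the right from the query point and count how many polygon edges it crosses (each edge strictly once or zero times, handled with the usual half-open convention). 
Parity of crossings → even ⇒ outside.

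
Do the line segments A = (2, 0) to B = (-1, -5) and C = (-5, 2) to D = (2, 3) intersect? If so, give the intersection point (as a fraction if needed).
No (intersection of containing lines falls outside at least one segment)

Parametrize and solve: t = -21/32, s = 41/32. At least one of these is outside [0, 1], so the segments do not intersect.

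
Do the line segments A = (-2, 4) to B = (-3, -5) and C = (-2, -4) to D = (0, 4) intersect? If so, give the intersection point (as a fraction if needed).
No (intersection of containing lines falls outside at least one segment)

Parametrize and solve: t = 8/5, s = -4/5. At least one of these is outside [0, 1], so the segments do not intersect.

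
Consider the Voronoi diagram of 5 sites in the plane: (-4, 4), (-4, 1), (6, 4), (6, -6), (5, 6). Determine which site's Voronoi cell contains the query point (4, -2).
Nearest site = (6, -6)

The Voronoi cell of site s contains exactly those query points closer to s than to any other site. Compute squared distances from q = (4, -2) to each site:
  (6 − 4)² + (-6 − -2)² = 20
  (6 − 4)² + (4 − -2)² = 40
  (5 − 4)² + (6 − -2)² = 65
  (-4 − 4)² + (1 − -2)² = 73
  (-4 − 4)² + (4 − -2)² = 100
Minimum is attained by (6, -6), so q lies in its Voronoi cell.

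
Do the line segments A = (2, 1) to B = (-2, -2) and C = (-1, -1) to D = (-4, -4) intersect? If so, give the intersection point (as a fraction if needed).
Yes; intersection at (-2, -2) (t = 1 on AB, s = 1/3 on CD)

Parametrize AB as A + t(B − A) = (2 + -4 t, 1 + -3 t) and CD as C + s(D − C) = (-1 + -3 s, -1 + -3 s). Solve the linear system for (t, s). Determinant = -3 ≠ 0, so a unique intersection of the containing lines exists. Solution: t = 1, s = 1/3 — both in [0, 1], so the segments cross. Intersection point: (-2, -2).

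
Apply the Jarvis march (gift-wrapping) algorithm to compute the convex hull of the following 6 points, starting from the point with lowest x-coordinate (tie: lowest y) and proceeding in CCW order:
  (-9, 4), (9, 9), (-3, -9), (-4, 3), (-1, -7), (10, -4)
Hull (CCW) = [(-9, 4), (-3, -9), (10, -4), (9, 9)]

Jarvis march: at each step, from the current hull vertex p, select the next vertex q as the point such that every other point lies strictly to the left of (or on) the directed line p → q. (Equivalently: for every other point r, the cross product (q − p) × (r − p) ≥ 0.)
Starting point (lowest x, tie lowest y): (-9, 4). Wrap until returning to start. Resulting hull: (-9, 4), (-3, -9), (10, -4), (9, 9).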